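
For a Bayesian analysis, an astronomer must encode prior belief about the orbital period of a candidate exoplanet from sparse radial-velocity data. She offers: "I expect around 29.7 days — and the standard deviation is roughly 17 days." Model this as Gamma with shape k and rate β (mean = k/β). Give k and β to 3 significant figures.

k ≈ 3.05, β ≈ 0.103

For Gamma(k, rate β): mean = k/β, variance = k/β², so CV = 1/√k.
CV = SD/mean = 17/29.7 = 0.5724, hence k = 1/CV² = 3.05.
Then β = k/mean = 3.05/29.7 = 0.103.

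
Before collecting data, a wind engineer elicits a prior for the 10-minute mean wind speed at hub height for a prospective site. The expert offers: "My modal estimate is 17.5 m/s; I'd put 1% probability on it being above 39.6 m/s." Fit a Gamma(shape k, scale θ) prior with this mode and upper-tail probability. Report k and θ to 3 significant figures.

k ≈ 8.19, θ ≈ 2.43

Gamma(k,θ) with k>1 has mode (k−1)θ, so θ = 17.5/(k−1).
Need P(X < 39.6) = 0.99 with θ tied to k this way. Start at k = 2, θ = 17.5: P(X<39.6) ≈ 0.660.
Too low — raise k to concentrate. Iterating converges to k ≈ 8.19.
Then θ = 17.5/(8.19−1) ≈ 2.43.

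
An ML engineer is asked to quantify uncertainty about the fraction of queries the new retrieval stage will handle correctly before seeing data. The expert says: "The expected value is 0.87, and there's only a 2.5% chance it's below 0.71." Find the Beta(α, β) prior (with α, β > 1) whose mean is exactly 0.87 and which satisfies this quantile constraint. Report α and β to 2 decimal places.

With mean 0.87 fixed, write α = 0.87s, β = 0.13s where s = α+β.
Need P(θ < 0.71) = 0.025 under Beta(0.87s, 0.13s). Normal approximation: (q−m)/√(m(1−m)/s) ≈ z_{0.025} = -1.96, so s ≈ 0.87·0.13·(-1.96)²/(0.71−0.87)² = 17.0.
At s = 17.0: P(θ<0.71) ≈ 0.043. Adjusting to match 0.025 gives s ≈ 23.26.
So α = 0.87·23.26 ≈ 20.24, β = 0.13·23.26 ≈ 3.02.

α ≈ 20.24, β ≈ 3.02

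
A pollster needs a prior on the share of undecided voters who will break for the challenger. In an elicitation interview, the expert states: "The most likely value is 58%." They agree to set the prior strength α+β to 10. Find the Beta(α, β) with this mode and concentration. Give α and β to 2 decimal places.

For α,β > 1 the Beta mode is (α−1)/(α+β−2). With α+β = 10, the mode is (α−1)/8.
Set (α−1)/8 = 0.58 → α = 1 + 0.58·8 = 5.64.
β = 10 − α = 4.36.

α = 5.64, β = 4.36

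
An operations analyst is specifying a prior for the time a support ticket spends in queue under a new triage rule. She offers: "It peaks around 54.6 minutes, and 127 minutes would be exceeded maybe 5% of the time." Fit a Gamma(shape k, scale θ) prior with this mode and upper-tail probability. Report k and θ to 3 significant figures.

k ≈ 4.84, θ ≈ 14.2

Gamma(k,θ) with k>1 has mode (k−1)θ, so θ = 54.6/(k−1).
Need P(X < 127) = 0.95 with θ tied to k this way. Start at k = 2, θ = 54.6: P(X<127) ≈ 0.675.
Too low — raise k to concentrate. Iterating converges to k ≈ 4.84.
Then θ = 54.6/(4.84−1) ≈ 14.2.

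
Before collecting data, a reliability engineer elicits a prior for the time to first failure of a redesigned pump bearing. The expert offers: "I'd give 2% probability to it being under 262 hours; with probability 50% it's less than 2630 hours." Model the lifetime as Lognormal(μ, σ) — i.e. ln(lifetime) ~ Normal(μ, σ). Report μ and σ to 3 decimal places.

If T ~ Lognormal(μ,σ) then ln T ~ Normal(μ,σ), so the p-quantile of ln T is μ + z_p·σ.
ln(262) = 5.568 and ln(2630) = 7.875; z_{0.02} = -2.054, z_{0.5} = 0.
σ = (7.875 − 5.568)/(0 − (-2.054)) = 1.123.
μ = 5.568 − (-2.054)·1.123 = 7.875.

μ ≈ 7.875, σ ≈ 1.123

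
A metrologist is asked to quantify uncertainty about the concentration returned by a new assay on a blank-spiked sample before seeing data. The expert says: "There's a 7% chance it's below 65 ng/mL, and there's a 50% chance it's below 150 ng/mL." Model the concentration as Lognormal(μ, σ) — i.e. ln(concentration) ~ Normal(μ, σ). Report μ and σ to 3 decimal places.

If T ~ Lognormal(μ,σ) then ln T ~ Normal(μ,σ), so the p-quantile of ln T is μ + z_p·σ.
ln(65) = 4.174 and ln(150) = 5.011; z_{0.07} = -1.476, z_{0.5} = 0.
σ = (5.011 − 4.174)/(0 − (-1.476)) = 0.567.
μ = 4.174 − (-1.476)·0.567 = 5.011.

μ ≈ 5.011, σ ≈ 0.567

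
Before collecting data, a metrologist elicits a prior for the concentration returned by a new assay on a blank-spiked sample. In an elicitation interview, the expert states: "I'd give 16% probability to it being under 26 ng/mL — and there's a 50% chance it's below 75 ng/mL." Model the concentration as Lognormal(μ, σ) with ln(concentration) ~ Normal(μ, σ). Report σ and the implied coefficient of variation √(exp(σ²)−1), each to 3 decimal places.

If T ~ Lognormal(μ,σ) then ln T ~ Normal(μ,σ), so the p-quantile of ln T is μ + z_p·σ.
ln(26) = 3.258 and ln(75) = 4.317; z_{0.16} = -0.9945, z_{0.5} = 0.
σ = (4.317 − 3.258)/(0 − (-0.9945)) = 1.065.
μ = 3.258 − (-0.9945)·1.065 = 4.317.
CV = √(exp(σ²)−1) = √(exp(1.1349)−1) = 1.453.

σ ≈ 1.065, CV ≈ 1.453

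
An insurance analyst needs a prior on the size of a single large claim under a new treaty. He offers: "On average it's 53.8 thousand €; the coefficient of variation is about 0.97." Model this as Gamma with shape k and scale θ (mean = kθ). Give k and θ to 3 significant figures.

k ≈ 1.06, θ ≈ 50.6

For Gamma(k, scale θ): mean = kθ, variance = kθ², so CV = 1/√k.
CV = 0.97, hence k = 1/CV² = 1.06.
Then θ = mean/k = 53.8/1.06 = 50.6.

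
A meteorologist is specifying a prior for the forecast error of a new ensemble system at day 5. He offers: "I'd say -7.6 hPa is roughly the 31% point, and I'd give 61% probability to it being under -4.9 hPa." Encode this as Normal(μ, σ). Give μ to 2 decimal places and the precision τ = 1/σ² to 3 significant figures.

μ = -5.87, τ = 0.0824

For Normal(μ,σ), the p-quantile is μ + z_p·σ. Here z_{0.31} = -0.4959, z_{0.61} = 0.2793.
So -7.6 = μ − 0.4959σ and -4.9 = μ + 0.2793σ.
Subtracting: σ = (-4.9 − -7.6)/(0.2793 − (-0.4959)) = 3.48.
Then μ = -7.6 − (-0.4959)·3.48 = -5.87.
Precision τ = 1/σ² = 1/3.483² = 0.0824.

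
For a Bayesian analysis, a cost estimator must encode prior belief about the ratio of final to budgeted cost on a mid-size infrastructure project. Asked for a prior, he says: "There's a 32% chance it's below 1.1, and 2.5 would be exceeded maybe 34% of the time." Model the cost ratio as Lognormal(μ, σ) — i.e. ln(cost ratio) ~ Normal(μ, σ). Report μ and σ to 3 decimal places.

μ ≈ 0.532, σ ≈ 0.933

If T ~ Lognormal(μ,σ) then ln T ~ Normal(μ,σ), so the p-quantile of ln T is μ + z_p·σ.
ln(1.1) = 0.09531 and ln(2.5) = 0.9163; z_{0.32} = -0.4677, z_{0.66} = 0.4125.
σ = (0.9163 − 0.09531)/(0.4125 − (-0.4677)) = 0.933.
μ = 0.09531 − (-0.4677)·0.933 = 0.532.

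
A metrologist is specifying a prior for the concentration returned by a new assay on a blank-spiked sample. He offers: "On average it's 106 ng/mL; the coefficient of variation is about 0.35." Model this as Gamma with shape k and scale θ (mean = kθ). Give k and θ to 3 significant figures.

For Gamma(k, scale θ): mean = kθ, variance = kθ², so CV = 1/√k.
CV = 0.35, hence k = 1/CV² = 8.16.
Then θ = mean/k = 106/8.16 = 13.

k ≈ 8.16, θ ≈ 13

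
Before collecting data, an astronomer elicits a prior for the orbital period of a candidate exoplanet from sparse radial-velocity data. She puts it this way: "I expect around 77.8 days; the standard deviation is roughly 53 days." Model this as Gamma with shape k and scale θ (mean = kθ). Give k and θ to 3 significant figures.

k ≈ 2.15, θ ≈ 36.1

For Gamma(k, scale θ): mean = kθ, variance = kθ², so CV = 1/√k.
CV = SD/mean = 53/77.8 = 0.6812, hence k = 1/CV² = 2.15.
Then θ = mean/k = 77.8/2.15 = 36.1.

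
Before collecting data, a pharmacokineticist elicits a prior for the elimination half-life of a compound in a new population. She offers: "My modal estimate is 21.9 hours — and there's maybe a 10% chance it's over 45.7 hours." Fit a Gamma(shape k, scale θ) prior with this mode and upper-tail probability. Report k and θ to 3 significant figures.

Gamma(k,θ) with k>1 has mode (k−1)θ, so θ = 21.9/(k−1).
Need P(X < 45.7) = 0.9 with θ tied to k this way. Start at k = 2, θ = 21.9: P(X<45.7) ≈ 0.617.
Too low — raise k to concentrate. Iterating converges to k ≈ 4.55.
Then θ = 21.9/(4.55−1) ≈ 6.17.

k ≈ 4.55, θ ≈ 6.17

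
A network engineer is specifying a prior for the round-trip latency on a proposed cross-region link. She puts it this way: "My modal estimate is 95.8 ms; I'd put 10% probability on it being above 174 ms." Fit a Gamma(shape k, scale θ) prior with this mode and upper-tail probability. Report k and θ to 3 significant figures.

Gamma(k,θ) with k>1 has mode (k−1)θ, so θ = 95.8/(k−1).
Need P(X < 174) = 0.9 with θ tied to k this way. Start at k = 2, θ = 95.8: P(X<174) ≈ 0.542.
Too low — raise k to concentrate. Iterating converges to k ≈ 6.35.
Then θ = 95.8/(6.35−1) ≈ 17.9.

k ≈ 6.35, θ ≈ 17.9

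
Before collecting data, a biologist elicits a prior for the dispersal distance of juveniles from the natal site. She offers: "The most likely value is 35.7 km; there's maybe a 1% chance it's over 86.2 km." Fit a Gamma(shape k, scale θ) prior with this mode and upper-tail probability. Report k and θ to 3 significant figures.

Gamma(k,θ) with k>1 has mode (k−1)θ, so θ = 35.7/(k−1).
Need P(X < 86.2) = 0.99 with θ tied to k this way. Start at k = 2, θ = 35.7: P(X<86.2) ≈ 0.695.
Too low — raise k to concentrate. Iterating converges to k ≈ 7.09.
Then θ = 35.7/(7.09−1) ≈ 5.87.

k ≈ 7.09, θ ≈ 5.87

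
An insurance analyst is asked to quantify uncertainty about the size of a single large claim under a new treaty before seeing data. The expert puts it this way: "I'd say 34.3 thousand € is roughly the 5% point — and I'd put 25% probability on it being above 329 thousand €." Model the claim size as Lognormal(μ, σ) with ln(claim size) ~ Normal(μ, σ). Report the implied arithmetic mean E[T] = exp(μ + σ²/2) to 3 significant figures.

If T ~ Lognormal(μ,σ) then ln T ~ Normal(μ,σ), so the p-quantile of ln T is μ + z_p·σ.
ln(34.3) = 3.535 and ln(329) = 5.796; z_{0.05} = -1.645, z_{0.75} = 0.6745.
σ = (5.796 − 3.535)/(0.6745 − (-1.645)) = 0.975.
μ = 3.535 − (-1.645)·0.975 = 5.139.
E[T] = exp(μ + σ²/2) = exp(5.139 + 0.4751) = 274 thousand €.

E[T] ≈ 274 thousand €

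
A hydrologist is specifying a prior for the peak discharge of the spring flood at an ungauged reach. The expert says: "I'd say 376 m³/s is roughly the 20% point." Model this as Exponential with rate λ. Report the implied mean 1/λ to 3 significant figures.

mean ≈ 1690 m³/s

P(T < 376.0) = 1 − e^(−λ·376.0) = 0.2, so λ = −ln(1−0.2)/376.0 = −ln(0.8)/376.0 = 0.000593.
Mean = 1/λ = 1690 m³/s.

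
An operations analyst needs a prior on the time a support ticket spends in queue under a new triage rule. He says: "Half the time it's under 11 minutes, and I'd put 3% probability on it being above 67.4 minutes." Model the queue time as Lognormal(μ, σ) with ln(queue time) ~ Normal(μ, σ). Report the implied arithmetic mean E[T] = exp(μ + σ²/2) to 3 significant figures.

E[T] ≈ 17.5 minutes

If T ~ Lognormal(μ,σ) then ln T ~ Normal(μ,σ), so the p-quantile of ln T is μ + z_p·σ.
ln(11) = 2.398 and ln(67.4) = 4.211; z_{0.5} = 0, z_{0.97} = 1.881.
σ = (4.211 − 2.398)/(1.881 − (0)) = 0.964.
μ = 2.398 − (0)·0.964 = 2.398.
E[T] = exp(μ + σ²/2) = exp(2.398 + 0.4645) = 17.5 minutes.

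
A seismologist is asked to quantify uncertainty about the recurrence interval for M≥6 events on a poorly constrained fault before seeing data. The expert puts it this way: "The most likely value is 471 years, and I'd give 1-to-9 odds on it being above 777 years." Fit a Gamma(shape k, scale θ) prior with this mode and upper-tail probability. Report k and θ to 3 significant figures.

Gamma(k,θ) with k>1 has mode (k−1)θ, so θ = 471/(k−1).
Need P(X < 777) = 0.9 with θ tied to k this way. Start at k = 2, θ = 471: P(X<777) ≈ 0.491.
Too low — raise k to concentrate. Iterating converges to k ≈ 8.53.
Then θ = 471/(8.53−1) ≈ 62.6.

k ≈ 8.53, θ ≈ 62.6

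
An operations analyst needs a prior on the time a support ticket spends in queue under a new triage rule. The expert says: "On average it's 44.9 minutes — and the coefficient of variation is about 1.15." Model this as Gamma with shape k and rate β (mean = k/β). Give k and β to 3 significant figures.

For Gamma(k, rate β): mean = k/β, variance = k/β², so CV = 1/√k.
CV = 1.15, hence k = 1/CV² = 0.756.
Then β = k/mean = 0.756/44.9 = 0.0168.

k ≈ 0.756, β ≈ 0.0168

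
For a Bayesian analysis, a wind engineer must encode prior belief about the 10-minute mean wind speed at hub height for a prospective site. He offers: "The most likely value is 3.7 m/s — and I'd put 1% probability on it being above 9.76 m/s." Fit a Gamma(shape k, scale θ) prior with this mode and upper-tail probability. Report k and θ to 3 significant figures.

k ≈ 5.93, θ ≈ 0.75

Gamma(k,θ) with k>1 has mode (k−1)θ, so θ = 3.7/(k−1).
Need P(X < 9.76) = 0.99 with θ tied to k this way. Start at k = 2, θ = 3.7: P(X<9.76) ≈ 0.740.
Too low — raise k to concentrate. Iterating converges to k ≈ 5.93.
Then θ = 3.7/(5.93−1) ≈ 0.75.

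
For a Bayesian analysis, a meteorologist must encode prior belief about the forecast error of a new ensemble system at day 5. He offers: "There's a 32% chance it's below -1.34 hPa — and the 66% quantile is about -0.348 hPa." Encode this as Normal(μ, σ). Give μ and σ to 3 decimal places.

For Normal(μ,σ), the p-quantile is μ + z_p·σ. Here z_{0.32} = -0.4677, z_{0.66} = 0.4125.
So -1.34 = μ − 0.4677σ and -0.348 = μ + 0.4125σ.
Subtracting: σ = (-0.348 − -1.34)/(0.4125 − (-0.4677)) = 1.127.
Then μ = -1.34 − (-0.4677)·1.127 = -0.813.

μ = -0.813, σ = 1.127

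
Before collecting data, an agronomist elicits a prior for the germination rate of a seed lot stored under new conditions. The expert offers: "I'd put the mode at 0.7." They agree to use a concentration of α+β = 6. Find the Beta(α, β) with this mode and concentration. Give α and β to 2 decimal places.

For α,β > 1 the Beta mode is (α−1)/(α+β−2). With α+β = 6, the mode is (α−1)/4.
Set (α−1)/4 = 0.7 → α = 1 + 0.7·4 = 3.80.
β = 6 − α = 2.20.

α = 3.80, β = 2.20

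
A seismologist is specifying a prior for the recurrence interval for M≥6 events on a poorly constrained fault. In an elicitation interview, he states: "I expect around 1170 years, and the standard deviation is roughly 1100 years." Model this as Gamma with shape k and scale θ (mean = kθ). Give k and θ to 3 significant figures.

k ≈ 1.13, θ ≈ 1030

For Gamma(k, scale θ): mean = kθ, variance = kθ², so CV = 1/√k.
CV = SD/mean = 1100/1170 = 0.9402, hence k = 1/CV² = 1.13.
Then θ = mean/k = 1170/1.13 = 1030.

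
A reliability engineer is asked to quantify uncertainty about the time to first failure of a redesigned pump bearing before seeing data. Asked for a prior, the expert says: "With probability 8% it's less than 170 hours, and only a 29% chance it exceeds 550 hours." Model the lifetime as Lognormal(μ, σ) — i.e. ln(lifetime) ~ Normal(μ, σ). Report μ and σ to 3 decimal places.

μ ≈ 5.978, σ ≈ 0.600

If T ~ Lognormal(μ,σ) then ln T ~ Normal(μ,σ), so the p-quantile of ln T is μ + z_p·σ.
ln(170) = 5.136 and ln(550) = 6.31; z_{0.08} = -1.405, z_{0.71} = 0.5534.
σ = (6.31 − 5.136)/(0.5534 − (-1.405)) = 0.600.
μ = 5.136 − (-1.405)·0.600 = 5.978.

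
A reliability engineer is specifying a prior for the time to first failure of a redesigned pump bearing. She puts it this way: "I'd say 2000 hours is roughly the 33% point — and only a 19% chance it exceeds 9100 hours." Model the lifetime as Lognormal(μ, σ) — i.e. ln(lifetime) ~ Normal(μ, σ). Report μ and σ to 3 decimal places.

μ ≈ 8.107, σ ≈ 1.150

If T ~ Lognormal(μ,σ) then ln T ~ Normal(μ,σ), so the p-quantile of ln T is μ + z_p·σ.
ln(2000) = 7.601 and ln(9100) = 9.116; z_{0.33} = -0.4399, z_{0.81} = 0.8779.
σ = (9.116 − 7.601)/(0.8779 − (-0.4399)) = 1.150.
μ = 7.601 − (-0.4399)·1.150 = 8.107.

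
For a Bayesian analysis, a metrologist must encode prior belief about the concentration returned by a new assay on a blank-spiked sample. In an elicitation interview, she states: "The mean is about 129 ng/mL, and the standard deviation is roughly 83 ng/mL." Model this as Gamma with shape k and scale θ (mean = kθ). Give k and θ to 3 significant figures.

For Gamma(k, scale θ): mean = kθ, variance = kθ², so CV = 1/√k.
CV = SD/mean = 83/129 = 0.6434, hence k = 1/CV² = 2.42.
Then θ = mean/k = 129/2.42 = 53.4.

k ≈ 2.42, θ ≈ 53.4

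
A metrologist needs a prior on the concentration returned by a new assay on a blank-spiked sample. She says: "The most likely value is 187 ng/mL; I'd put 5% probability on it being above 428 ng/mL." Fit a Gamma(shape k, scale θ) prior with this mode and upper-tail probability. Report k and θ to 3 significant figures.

Gamma(k,θ) with k>1 has mode (k−1)θ, so θ = 187/(k−1).
Need P(X < 428) = 0.95 with θ tied to k this way. Start at k = 2, θ = 187: P(X<428) ≈ 0.667.
Too low — raise k to concentrate. Iterating converges to k ≈ 5.
Then θ = 187/(5−1) ≈ 46.8.

k ≈ 5, θ ≈ 46.8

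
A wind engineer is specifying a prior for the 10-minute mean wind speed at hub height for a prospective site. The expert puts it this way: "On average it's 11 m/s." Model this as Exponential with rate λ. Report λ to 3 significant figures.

λ ≈ 0.0909

Exponential mean = 1/λ, so λ = 1/11.0 = 0.0909.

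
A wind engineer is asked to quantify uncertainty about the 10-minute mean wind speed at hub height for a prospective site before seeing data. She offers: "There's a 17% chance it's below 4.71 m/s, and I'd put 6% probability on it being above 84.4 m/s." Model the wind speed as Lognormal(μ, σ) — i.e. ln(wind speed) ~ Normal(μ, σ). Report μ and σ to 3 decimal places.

If T ~ Lognormal(μ,σ) then ln T ~ Normal(μ,σ), so the p-quantile of ln T is μ + z_p·σ.
ln(4.71) = 1.55 and ln(84.4) = 4.436; z_{0.17} = -0.9542, z_{0.94} = 1.555.
σ = (4.436 − 1.55)/(1.555 − (-0.9542)) = 1.150.
μ = 1.55 − (-0.9542)·1.150 = 2.647.

μ ≈ 2.647, σ ≈ 1.150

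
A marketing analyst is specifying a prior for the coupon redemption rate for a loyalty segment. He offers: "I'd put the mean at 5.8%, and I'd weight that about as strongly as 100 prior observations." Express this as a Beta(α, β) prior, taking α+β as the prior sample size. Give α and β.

α = 5.8, β = 94.2

Under the effective-sample-size interpretation, Beta(α, β) has prior mean α/(α+β) and prior sample size α+β.
So α+β = 100 and α/(α+β) = 0.058, giving α = 0.058·100 = 5.8 and β = 100 − 5.8 = 94.2.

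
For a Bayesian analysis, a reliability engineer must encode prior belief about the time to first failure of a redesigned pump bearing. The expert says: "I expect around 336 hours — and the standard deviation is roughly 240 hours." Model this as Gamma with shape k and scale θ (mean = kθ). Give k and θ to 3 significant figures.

k ≈ 1.96, θ ≈ 171

For Gamma(k, scale θ): mean = kθ, variance = kθ², so CV = 1/√k.
CV = SD/mean = 240/336 = 0.7143, hence k = 1/CV² = 1.96.
Then θ = mean/k = 336/1.96 = 171.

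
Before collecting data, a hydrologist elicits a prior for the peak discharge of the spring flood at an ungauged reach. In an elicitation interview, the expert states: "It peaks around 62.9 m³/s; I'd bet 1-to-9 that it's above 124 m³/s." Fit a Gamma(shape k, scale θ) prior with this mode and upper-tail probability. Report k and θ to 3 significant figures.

k ≈ 5.16, θ ≈ 15.1

Gamma(k,θ) with k>1 has mode (k−1)θ, so θ = 62.9/(k−1).
Need P(X < 124) = 0.9 with θ tied to k this way. Start at k = 2, θ = 62.9: P(X<124) ≈ 0.586.
Too low — raise k to concentrate. Iterating converges to k ≈ 5.16.
Then θ = 62.9/(5.16−1) ≈ 15.1.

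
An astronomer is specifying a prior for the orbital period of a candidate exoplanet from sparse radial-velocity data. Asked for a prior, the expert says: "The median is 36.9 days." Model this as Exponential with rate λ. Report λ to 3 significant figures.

Exponential median = ln 2 / λ, so λ = ln 2 / 36.9 = 0.0188.

λ ≈ 0.0188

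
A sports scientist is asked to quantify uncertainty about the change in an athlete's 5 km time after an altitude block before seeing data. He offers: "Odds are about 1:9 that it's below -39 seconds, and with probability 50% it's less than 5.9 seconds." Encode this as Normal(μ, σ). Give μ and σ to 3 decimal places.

μ = 5.900, σ = 35.036

The p-quantile of Normal(μ,σ) is μ + z_p·σ, with z_{0.1} = -1.282 and z_{0.5} = 0.
Eliminate σ: μ = (z₂·x₁ − z₁·x₂)/(z₂ − z₁) = (0·-39 − (-1.282)·5.9)/1.282 = 5.900.
Then σ = (x₂ − x₁)/(z₂ − z₁) = (5.9 − -39)/1.282 = 35.036.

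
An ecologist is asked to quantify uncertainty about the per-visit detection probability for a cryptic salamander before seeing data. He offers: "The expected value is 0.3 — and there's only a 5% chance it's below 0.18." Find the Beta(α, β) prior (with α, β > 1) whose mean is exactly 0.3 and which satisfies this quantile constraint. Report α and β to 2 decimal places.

α ≈ 10.30, β ≈ 24.02

With mean 0.3 fixed, write α = 0.3s, β = 0.7s where s = α+β.
Need P(θ < 0.18) = 0.05 under Beta(0.3s, 0.7s). Normal approximation: (q−m)/√(m(1−m)/s) ≈ z_{0.05} = -1.64, so s ≈ 0.3·0.7·(-1.64)²/(0.18−0.3)² = 39.5.
At s = 39.5: P(θ<0.18) ≈ 0.038. Adjusting to match 0.05 gives s ≈ 34.32.
So α = 0.3·34.32 ≈ 10.30, β = 0.7·34.32 ≈ 24.02.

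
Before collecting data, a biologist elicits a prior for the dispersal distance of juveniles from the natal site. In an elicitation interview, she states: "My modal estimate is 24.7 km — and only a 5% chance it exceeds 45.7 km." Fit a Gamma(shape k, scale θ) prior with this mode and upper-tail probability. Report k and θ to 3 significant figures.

k ≈ 8.35, θ ≈ 3.36

Gamma(k,θ) with k>1 has mode (k−1)θ, so θ = 24.7/(k−1).
Need P(X < 45.7) = 0.95 with θ tied to k this way. Start at k = 2, θ = 24.7: P(X<45.7) ≈ 0.552.
Too low — raise k to concentrate. Iterating converges to k ≈ 8.35.
Then θ = 24.7/(8.35−1) ≈ 3.36.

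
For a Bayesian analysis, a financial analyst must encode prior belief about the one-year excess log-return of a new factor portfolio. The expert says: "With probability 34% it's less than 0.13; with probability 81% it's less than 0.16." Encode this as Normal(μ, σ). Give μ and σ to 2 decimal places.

The p-quantile of Normal(μ,σ) is μ + z_p·σ, with z_{0.34} = -0.4125 and z_{0.81} = 0.8779.
Eliminate σ: μ = (z₂·x₁ − z₁·x₂)/(z₂ − z₁) = (0.8779·0.13 − (-0.4125)·0.16)/1.29 = 0.14.
Then σ = (x₂ − x₁)/(z₂ − z₁) = (0.16 − 0.13)/1.29 = 0.02.

μ = 0.14, σ = 0.02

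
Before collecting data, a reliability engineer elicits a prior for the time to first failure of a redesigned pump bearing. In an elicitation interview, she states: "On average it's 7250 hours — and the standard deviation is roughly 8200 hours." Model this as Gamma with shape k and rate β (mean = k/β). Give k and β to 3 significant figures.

k ≈ 0.782, β ≈ 0.000108

For Gamma(k, rate β): mean = k/β, variance = k/β², so CV = 1/√k.
CV = SD/mean = 8200/7250 = 1.131, hence k = 1/CV² = 0.782.
Then β = k/mean = 0.782/7250 = 0.000108.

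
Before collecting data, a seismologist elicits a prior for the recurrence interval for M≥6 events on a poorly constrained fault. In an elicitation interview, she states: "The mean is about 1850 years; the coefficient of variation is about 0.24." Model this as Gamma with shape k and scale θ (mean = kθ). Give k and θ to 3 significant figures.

k ≈ 17.4, θ ≈ 107

For Gamma(k, scale θ): mean = kθ, variance = kθ², so CV = 1/√k.
CV = 0.24, hence k = 1/CV² = 17.4.
Then θ = mean/k = 1850/17.4 = 107.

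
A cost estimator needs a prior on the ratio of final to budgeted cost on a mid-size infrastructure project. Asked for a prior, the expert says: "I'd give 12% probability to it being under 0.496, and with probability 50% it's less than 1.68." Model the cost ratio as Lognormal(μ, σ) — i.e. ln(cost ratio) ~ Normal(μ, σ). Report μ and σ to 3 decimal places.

If T ~ Lognormal(μ,σ) then ln T ~ Normal(μ,σ), so the p-quantile of ln T is μ + z_p·σ.
ln(0.496) = -0.7012 and ln(1.68) = 0.5188; z_{0.12} = -1.175, z_{0.5} = 0.
σ = (0.5188 − -0.7012)/(0 − (-1.175)) = 1.038.
μ = -0.7012 − (-1.175)·1.038 = 0.519.

μ ≈ 0.519, σ ≈ 1.038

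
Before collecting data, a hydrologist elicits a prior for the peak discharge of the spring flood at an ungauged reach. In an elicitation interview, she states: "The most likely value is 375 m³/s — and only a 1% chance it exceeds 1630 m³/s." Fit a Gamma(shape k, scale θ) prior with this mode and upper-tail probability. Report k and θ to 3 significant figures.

Gamma(k,θ) with k>1 has mode (k−1)θ, so θ = 375/(k−1).
Need P(X < 1630) = 0.99 with θ tied to k this way. Start at k = 2, θ = 375: P(X<1630) ≈ 0.931.
Too low — raise k to concentrate. Iterating converges to k ≈ 2.89.
Then θ = 375/(2.89−1) ≈ 198.

k ≈ 2.89, θ ≈ 198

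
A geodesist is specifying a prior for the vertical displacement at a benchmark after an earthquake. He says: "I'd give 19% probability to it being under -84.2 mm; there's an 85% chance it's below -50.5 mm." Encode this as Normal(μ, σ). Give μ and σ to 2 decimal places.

For Normal(μ,σ), the p-quantile is μ + z_p·σ. Here z_{0.19} = -0.8779, z_{0.85} = 1.036.
So -84.2 = μ − 0.8779σ and -50.5 = μ + 1.036σ.
Subtracting: σ = (-50.5 − -84.2)/(1.036 − (-0.8779)) = 17.60.
Then μ = -84.2 − (-0.8779)·17.60 = -68.75.

μ = -68.75, σ = 17.60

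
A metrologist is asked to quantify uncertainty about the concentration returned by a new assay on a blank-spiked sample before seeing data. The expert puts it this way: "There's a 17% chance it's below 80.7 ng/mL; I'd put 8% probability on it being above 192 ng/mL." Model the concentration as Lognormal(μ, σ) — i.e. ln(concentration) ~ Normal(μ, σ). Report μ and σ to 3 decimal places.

If T ~ Lognormal(μ,σ) then ln T ~ Normal(μ,σ), so the p-quantile of ln T is μ + z_p·σ.
ln(80.7) = 4.391 and ln(192) = 5.257; z_{0.17} = -0.9542, z_{0.92} = 1.405.
σ = (5.257 − 4.391)/(1.405 − (-0.9542)) = 0.367.
μ = 4.391 − (-0.9542)·0.367 = 4.741.

μ ≈ 4.741, σ ≈ 0.367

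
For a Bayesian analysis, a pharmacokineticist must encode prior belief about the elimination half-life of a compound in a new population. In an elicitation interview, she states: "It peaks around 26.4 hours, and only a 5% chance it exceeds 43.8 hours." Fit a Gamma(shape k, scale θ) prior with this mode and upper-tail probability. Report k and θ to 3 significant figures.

k ≈ 11.9, θ ≈ 2.42

Gamma(k,θ) with k>1 has mode (k−1)θ, so θ = 26.4/(k−1).
Need P(X < 43.8) = 0.95 with θ tied to k this way. Start at k = 2, θ = 26.4: P(X<43.8) ≈ 0.494.
Too low — raise k to concentrate. Iterating converges to k ≈ 11.9.
Then θ = 26.4/(11.9−1) ≈ 2.42.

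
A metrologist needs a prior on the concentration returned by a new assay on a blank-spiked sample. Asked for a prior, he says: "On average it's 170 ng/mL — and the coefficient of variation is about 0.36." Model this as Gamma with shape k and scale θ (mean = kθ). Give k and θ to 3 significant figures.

k ≈ 7.72, θ ≈ 22

For Gamma(k, scale θ): mean = kθ, variance = kθ², so CV = 1/√k.
CV = 0.36, hence k = 1/CV² = 7.72.
Then θ = mean/k = 170/7.72 = 22.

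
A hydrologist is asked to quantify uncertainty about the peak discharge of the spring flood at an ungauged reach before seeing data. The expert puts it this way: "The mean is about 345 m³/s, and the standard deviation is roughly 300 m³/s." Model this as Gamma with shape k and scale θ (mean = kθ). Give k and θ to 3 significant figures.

For Gamma(k, scale θ): mean = kθ, variance = kθ², so CV = 1/√k.
CV = SD/mean = 300/345 = 0.8696, hence k = 1/CV² = 1.32.
Then θ = mean/k = 345/1.32 = 261.

k ≈ 1.32, θ ≈ 261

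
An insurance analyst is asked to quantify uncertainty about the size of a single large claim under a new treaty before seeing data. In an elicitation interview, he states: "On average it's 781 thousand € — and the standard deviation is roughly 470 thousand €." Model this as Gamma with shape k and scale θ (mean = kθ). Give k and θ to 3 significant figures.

k ≈ 2.76, θ ≈ 283

For Gamma(k, scale θ): mean = kθ, variance = kθ², so CV = 1/√k.
CV = SD/mean = 470/781 = 0.6018, hence k = 1/CV² = 2.76.
Then θ = mean/k = 781/2.76 = 283.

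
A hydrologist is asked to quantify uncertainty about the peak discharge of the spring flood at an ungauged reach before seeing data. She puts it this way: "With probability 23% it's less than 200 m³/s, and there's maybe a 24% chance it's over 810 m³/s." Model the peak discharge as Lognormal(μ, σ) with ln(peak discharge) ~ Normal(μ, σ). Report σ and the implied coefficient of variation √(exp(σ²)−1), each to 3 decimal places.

σ ≈ 0.968, CV ≈ 1.246

If T ~ Lognormal(μ,σ) then ln T ~ Normal(μ,σ), so the p-quantile of ln T is μ + z_p·σ.
ln(200) = 5.298 and ln(810) = 6.697; z_{0.23} = -0.7388, z_{0.76} = 0.7063.
σ = (6.697 − 5.298)/(0.7063 − (-0.7388)) = 0.968.
μ = 5.298 − (-0.7388)·0.968 = 6.013.
CV = √(exp(σ²)−1) = √(exp(0.9368)−1) = 1.246.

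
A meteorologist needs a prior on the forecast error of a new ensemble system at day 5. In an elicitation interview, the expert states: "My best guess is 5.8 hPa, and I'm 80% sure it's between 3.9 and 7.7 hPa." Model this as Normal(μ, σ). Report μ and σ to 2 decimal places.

μ = 5.80, σ = 1.48

A symmetric 80% interval runs μ ± z·σ with z = 1.282.
Half-width = 1.9, so σ = 1.9/1.282 = 1.48.
μ is the stated best guess, 5.80.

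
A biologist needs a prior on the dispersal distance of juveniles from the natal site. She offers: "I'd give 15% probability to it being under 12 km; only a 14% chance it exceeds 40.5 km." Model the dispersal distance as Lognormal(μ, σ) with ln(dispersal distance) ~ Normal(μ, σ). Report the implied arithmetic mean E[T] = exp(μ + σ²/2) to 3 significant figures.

E[T] ≈ 25.7 km

If T ~ Lognormal(μ,σ) then ln T ~ Normal(μ,σ), so the p-quantile of ln T is μ + z_p·σ.
ln(12) = 2.485 and ln(40.5) = 3.701; z_{0.15} = -1.036, z_{0.86} = 1.08.
σ = (3.701 − 2.485)/(1.08 − (-1.036)) = 0.575.
μ = 2.485 − (-1.036)·0.575 = 3.080.
E[T] = exp(μ + σ²/2) = exp(3.080 + 0.1651) = 25.7 km.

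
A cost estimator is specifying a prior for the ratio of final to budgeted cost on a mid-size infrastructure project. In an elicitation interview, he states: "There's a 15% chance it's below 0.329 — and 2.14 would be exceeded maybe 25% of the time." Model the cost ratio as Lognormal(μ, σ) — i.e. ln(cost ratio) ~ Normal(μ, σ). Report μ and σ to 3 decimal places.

If T ~ Lognormal(μ,σ) then ln T ~ Normal(μ,σ), so the p-quantile of ln T is μ + z_p·σ.
ln(0.329) = -1.112 and ln(2.14) = 0.7608; z_{0.15} = -1.036, z_{0.75} = 0.6745.
σ = (0.7608 − -1.112)/(0.6745 − (-1.036)) = 1.094.
μ = -1.112 − (-1.036)·1.094 = 0.023.

μ ≈ 0.023, σ ≈ 1.094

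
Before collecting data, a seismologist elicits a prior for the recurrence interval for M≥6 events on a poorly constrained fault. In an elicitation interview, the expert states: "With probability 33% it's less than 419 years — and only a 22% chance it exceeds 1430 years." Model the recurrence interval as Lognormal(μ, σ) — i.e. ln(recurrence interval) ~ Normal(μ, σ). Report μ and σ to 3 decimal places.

μ ≈ 6.483, σ ≈ 1.013

If T ~ Lognormal(μ,σ) then ln T ~ Normal(μ,σ), so the p-quantile of ln T is μ + z_p·σ.
ln(419) = 6.038 and ln(1430) = 7.265; z_{0.33} = -0.4399, z_{0.78} = 0.7722.
σ = (7.265 − 6.038)/(0.7722 − (-0.4399)) = 1.013.
μ = 6.038 − (-0.4399)·1.013 = 6.483.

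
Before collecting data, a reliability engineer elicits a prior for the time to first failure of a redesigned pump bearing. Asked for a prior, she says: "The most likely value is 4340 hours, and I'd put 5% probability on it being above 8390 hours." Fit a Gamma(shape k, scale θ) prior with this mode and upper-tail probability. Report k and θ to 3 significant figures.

k ≈ 7.39, θ ≈ 679

Gamma(k,θ) with k>1 has mode (k−1)θ, so θ = 4340/(k−1).
Need P(X < 8390) = 0.95 with θ tied to k this way. Start at k = 2, θ = 4340: P(X<8390) ≈ 0.576.
Too low — raise k to concentrate. Iterating converges to k ≈ 7.39.
Then θ = 4340/(7.39−1) ≈ 679.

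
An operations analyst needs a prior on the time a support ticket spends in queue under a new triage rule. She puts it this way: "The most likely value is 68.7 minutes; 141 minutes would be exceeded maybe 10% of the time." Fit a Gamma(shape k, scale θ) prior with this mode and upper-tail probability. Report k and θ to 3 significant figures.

Gamma(k,θ) with k>1 has mode (k−1)θ, so θ = 68.7/(k−1).
Need P(X < 141) = 0.9 with θ tied to k this way. Start at k = 2, θ = 68.7: P(X<141) ≈ 0.608.
Too low — raise k to concentrate. Iterating converges to k ≈ 4.71.
Then θ = 68.7/(4.71−1) ≈ 18.5.

k ≈ 4.71, θ ≈ 18.5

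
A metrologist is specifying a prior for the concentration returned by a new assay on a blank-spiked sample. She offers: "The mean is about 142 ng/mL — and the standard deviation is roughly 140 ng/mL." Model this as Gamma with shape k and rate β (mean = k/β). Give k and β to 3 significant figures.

For Gamma(k, rate β): mean = k/β, variance = k/β², so CV = 1/√k.
CV = SD/mean = 140/142 = 0.9859, hence k = 1/CV² = 1.03.
Then β = k/mean = 1.03/142 = 0.00724.

k ≈ 1.03, β ≈ 0.00724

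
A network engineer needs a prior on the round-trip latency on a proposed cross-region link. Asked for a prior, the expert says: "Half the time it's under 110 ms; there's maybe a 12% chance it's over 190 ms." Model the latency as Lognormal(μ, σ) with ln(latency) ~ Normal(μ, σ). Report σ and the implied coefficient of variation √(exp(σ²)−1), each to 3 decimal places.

σ ≈ 0.465, CV ≈ 0.491

If T ~ Lognormal(μ,σ) then ln T ~ Normal(μ,σ), so the p-quantile of ln T is μ + z_p·σ.
ln(110) = 4.7 and ln(190) = 5.247; z_{0.5} = 0, z_{0.88} = 1.175.
σ = (5.247 − 4.7)/(1.175 − (0)) = 0.465.
μ = 4.7 − (0)·0.465 = 4.700.
CV = √(exp(σ²)−1) = √(exp(0.2164)−1) = 0.491.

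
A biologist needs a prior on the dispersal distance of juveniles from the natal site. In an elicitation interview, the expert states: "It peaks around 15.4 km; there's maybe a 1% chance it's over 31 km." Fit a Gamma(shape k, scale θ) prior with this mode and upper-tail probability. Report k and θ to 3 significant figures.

Gamma(k,θ) with k>1 has mode (k−1)θ, so θ = 15.4/(k−1).
Need P(X < 31) = 0.99 with θ tied to k this way. Start at k = 2, θ = 15.4: P(X<31) ≈ 0.597.
Too low — raise k to concentrate. Iterating converges to k ≈ 11.
Then θ = 15.4/(11−1) ≈ 1.54.

k ≈ 11, θ ≈ 1.54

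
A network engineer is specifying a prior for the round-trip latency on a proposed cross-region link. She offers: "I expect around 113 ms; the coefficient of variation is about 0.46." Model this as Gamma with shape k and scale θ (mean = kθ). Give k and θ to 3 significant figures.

For Gamma(k, scale θ): mean = kθ, variance = kθ², so CV = 1/√k.
CV = 0.46, hence k = 1/CV² = 4.73.
Then θ = mean/k = 113/4.73 = 23.9.

k ≈ 4.73, θ ≈ 23.9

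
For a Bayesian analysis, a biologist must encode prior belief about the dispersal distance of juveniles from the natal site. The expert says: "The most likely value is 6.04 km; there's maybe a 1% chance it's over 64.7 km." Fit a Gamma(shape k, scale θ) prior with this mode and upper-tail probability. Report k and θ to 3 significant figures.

Gamma(k,θ) with k>1 has mode (k−1)θ, so θ = 6.04/(k−1).
Need P(X < 64.7) = 0.99 with θ tied to k this way. Start at k = 2, θ = 6.04: P(X<64.7) ≈ 1.000.
Too high — lower k to spread out. Iterating converges to k ≈ 1.54.
Then θ = 6.04/(1.54−1) ≈ 11.3.

k ≈ 1.54, θ ≈ 11.3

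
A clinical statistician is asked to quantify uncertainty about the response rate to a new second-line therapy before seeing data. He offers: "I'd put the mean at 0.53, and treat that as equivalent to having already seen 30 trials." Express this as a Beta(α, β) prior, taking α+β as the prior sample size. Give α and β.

Under the effective-sample-size interpretation, Beta(α, β) has prior mean α/(α+β) and prior sample size α+β.
So α+β = 30 and α/(α+β) = 0.53, giving α = 0.53·30 = 15.9 and β = 30 − 15.9 = 14.1.

α = 15.9, β = 14.1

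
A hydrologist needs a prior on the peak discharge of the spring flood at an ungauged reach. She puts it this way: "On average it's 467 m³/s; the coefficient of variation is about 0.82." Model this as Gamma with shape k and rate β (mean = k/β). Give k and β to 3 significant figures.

k ≈ 1.49, β ≈ 0.00318

For Gamma(k, rate β): mean = k/β, variance = k/β², so CV = 1/√k.
CV = 0.82, hence k = 1/CV² = 1.49.
Then β = k/mean = 1.49/467 = 0.00318.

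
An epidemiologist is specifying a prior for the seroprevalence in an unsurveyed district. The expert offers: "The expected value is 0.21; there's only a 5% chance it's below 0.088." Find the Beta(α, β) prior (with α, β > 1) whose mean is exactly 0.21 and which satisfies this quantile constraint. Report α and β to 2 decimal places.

α ≈ 4.74, β ≈ 17.84

With mean 0.21 fixed, write α = 0.21s, β = 0.79s where s = α+β.
Need P(θ < 0.088) = 0.05 under Beta(0.21s, 0.79s). Normal approximation: (q−m)/√(m(1−m)/s) ≈ z_{0.05} = -1.64, so s ≈ 0.21·0.79·(-1.64)²/(0.088−0.21)² = 30.2.
At s = 30.2: P(θ<0.088) ≈ 0.026. Adjusting to match 0.05 gives s ≈ 22.58.
So α = 0.21·22.58 ≈ 4.74, β = 0.79·22.58 ≈ 17.84.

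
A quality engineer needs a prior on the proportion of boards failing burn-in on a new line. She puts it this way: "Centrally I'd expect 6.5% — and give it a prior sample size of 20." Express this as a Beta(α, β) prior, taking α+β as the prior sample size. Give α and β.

Under the effective-sample-size interpretation, Beta(α, β) has prior mean α/(α+β) and prior sample size α+β.
So α+β = 20 and α/(α+β) = 0.065, giving α = 0.065·20 = 1.3 and β = 20 − 1.3 = 18.7.

α = 1.3, β = 18.7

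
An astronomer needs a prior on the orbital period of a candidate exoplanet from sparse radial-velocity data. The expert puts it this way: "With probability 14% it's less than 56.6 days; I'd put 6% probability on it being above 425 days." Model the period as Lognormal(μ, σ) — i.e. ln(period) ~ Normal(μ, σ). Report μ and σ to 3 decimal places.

If T ~ Lognormal(μ,σ) then ln T ~ Normal(μ,σ), so the p-quantile of ln T is μ + z_p·σ.
ln(56.6) = 4.036 and ln(425) = 6.052; z_{0.14} = -1.08, z_{0.94} = 1.555.
σ = (6.052 − 4.036)/(1.555 − (-1.08)) = 0.765.
μ = 4.036 − (-1.08)·0.765 = 4.863.

μ ≈ 4.863, σ ≈ 0.765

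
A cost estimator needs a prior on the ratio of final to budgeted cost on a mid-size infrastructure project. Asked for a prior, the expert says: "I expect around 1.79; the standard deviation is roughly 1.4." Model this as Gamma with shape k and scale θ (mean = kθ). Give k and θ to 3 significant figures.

k ≈ 1.63, θ ≈ 1.09

For Gamma(k, scale θ): mean = kθ, variance = kθ², so CV = 1/√k.
CV = SD/mean = 1.4/1.79 = 0.7821, hence k = 1/CV² = 1.63.
Then θ = mean/k = 1.79/1.63 = 1.09.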